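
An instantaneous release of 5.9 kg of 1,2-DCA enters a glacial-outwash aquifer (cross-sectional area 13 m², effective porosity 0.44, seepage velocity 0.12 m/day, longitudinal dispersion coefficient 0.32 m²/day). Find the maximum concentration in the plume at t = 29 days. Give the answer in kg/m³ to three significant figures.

0.0955 kg/m³

The peak of an instantaneous 1D plume sits at x = vt; there the Gaussian factor is 1 and C_max = M/(n_e·A·√(4πDt)), where n_e·A is the pore area the mass is dissolved in.
√(4πDt) = √(4π × 0.32 × 29) = 10.80 m, so C_max = 5.9/(0.44 × 13 × 10.80) = 0.0955 kg/m³.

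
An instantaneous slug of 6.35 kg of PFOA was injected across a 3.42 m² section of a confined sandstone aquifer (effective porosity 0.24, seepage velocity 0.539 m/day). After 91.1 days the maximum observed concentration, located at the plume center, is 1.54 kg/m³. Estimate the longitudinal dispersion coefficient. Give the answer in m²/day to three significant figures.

0.0220 m²/day

At the plume center C_max = M/(n_e·A·√(4πDt)), so D = M²/(4πt·(n_e·A·C_max)²).
n_e·A·C_max = 0.24 × 3.42 × 1.54 = 1.264 kg/m.
D = 6.35²/(4π × 91.1 × 1.264²) = 0.0220 m²/day.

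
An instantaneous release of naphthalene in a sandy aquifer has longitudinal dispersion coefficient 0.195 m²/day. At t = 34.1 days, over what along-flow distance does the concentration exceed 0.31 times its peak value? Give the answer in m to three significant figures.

The plume is Gaussian with σ = √(2Dt) = √(2 × 0.195 × 34.1) = 3.647 m.
C/C_peak = exp(−Δx²/(2σ²)) = 0.31 ⇒ Δx = σ·√(−2 ln 0.31) = 3.647 × 1.530 = 5.580 m.
Width = 2Δx = 11.2 m.

11.2 m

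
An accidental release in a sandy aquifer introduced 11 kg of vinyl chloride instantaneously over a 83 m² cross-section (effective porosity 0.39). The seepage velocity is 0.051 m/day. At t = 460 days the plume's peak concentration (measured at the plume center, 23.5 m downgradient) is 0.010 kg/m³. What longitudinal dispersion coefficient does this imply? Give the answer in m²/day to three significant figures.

0.200 m²/day

At the plume center C_max = M/(n_e·A·√(4πDt)), so D = M²/(4πt·(n_e·A·C_max)²).
n_e·A·C_max = 0.39 × 83 × 0.010 = 0.3237 kg/m.
D = 11²/(4π × 460 × 0.3237²) = 0.200 m²/day.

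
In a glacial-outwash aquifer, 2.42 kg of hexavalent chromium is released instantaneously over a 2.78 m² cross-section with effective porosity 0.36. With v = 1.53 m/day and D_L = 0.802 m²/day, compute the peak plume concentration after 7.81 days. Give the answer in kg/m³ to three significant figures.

The peak of an instantaneous 1D plume sits at x = vt; there the Gaussian factor is 1 and C_max = M/(n_e·A·√(4πDt)), where n_e·A is the pore area the mass is dissolved in.
√(4πDt) = √(4π × 0.802 × 7.81) = 8.872 m, so C_max = 2.42/(0.36 × 2.78 × 8.872) = 0.273 kg/m³.

0.273 kg/m³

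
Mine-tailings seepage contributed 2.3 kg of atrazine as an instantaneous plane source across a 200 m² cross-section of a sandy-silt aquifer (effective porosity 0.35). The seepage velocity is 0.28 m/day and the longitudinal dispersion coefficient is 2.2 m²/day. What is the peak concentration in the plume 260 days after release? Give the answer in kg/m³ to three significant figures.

0.000388 kg/m³

The peak of an instantaneous 1D plume sits at x = vt; there the Gaussian factor is 1 and C_max = M/(n_e·A·√(4πDt)), where n_e·A is the pore area the mass is dissolved in.
√(4πDt) = √(4π × 2.2 × 260) = 84.78 m, so C_max = 2.3/(0.35 × 200 × 84.78) = 0.000388 kg/m³.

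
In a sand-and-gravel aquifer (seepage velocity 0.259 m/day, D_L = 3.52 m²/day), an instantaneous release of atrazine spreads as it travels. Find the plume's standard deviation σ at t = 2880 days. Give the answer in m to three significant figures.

Dispersive spreading gives a Gaussian with σ² = 2Dt; advection only shifts the center.
σ = √(2 × 3.52 × 2880) = 142 m.

142 m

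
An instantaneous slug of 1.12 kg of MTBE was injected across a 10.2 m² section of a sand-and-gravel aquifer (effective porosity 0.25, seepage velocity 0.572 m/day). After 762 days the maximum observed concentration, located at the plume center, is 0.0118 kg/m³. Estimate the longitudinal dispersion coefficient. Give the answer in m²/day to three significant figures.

At the plume center C_max = M/(n_e·A·√(4πDt)), so D = M²/(4πt·(n_e·A·C_max)²).
n_e·A·C_max = 0.25 × 10.2 × 0.0118 = 0.03009 kg/m.
D = 1.12²/(4π × 762 × 0.03009²) = 0.145 m²/day.

0.145 m²/day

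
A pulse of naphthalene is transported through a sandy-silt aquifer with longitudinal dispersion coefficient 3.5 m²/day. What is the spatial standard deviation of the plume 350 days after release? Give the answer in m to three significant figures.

Dispersive spreading gives a Gaussian with σ² = 2Dt; advection only shifts the center.
σ = √(2 × 3.5 × 350) = 49.5 m.

49.5 m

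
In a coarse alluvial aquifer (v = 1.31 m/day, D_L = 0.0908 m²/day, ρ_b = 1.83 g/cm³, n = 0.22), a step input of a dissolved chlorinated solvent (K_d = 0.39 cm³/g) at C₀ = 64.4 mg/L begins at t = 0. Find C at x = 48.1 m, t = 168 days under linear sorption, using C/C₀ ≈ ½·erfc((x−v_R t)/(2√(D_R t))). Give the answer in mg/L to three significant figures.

Retardation factor R = 1 + ρ_b·K_d/n = 1 + 1.83 × 0.39/0.22 = 4.244.
Sorption retards both mechanisms: v_R = v/R = 0.3087 m/day, D_R = D/R = 0.02139 m²/day.
v_R·t = 0.3087 × 168 = 51.8616 m; 2√(D_R t) = 3.791 m; argument = (48.1 − 51.8616)/3.791 = -0.9922.
C = C₀ × ½·erfc(-0.9922) = 64.4 × 0.9197 = 59.2 mg/L.

59.2 mg/L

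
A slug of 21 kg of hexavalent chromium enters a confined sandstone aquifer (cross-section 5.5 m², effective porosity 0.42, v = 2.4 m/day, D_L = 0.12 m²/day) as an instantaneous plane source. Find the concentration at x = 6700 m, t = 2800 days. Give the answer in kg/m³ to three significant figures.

For an instantaneous plane source, C(x,t) = M/(n_e·A·√(4πDt)) · exp(−(x−vt)²/(4Dt)), with n_e·A the pore (flow) area.
Plume center vt = 2.4 × 2800 = 6720 m, so the well at 6700 m is 20 m upgradient of the peak.
√(4πDt) = 64.98 m, giving peak height M/(n_e·A·√(4πDt)) = 21/(0.42 × 5.5 × 64.98) = 0.1399 kg/m³.
(x−vt)²/(4Dt) = (-20)²/(4 × 0.12 × 2800) = 0.2976; exp(−0.2976) = 0.7426.
C = 0.1399 × 0.7426 = 0.104 kg/m³.

0.104 kg/m³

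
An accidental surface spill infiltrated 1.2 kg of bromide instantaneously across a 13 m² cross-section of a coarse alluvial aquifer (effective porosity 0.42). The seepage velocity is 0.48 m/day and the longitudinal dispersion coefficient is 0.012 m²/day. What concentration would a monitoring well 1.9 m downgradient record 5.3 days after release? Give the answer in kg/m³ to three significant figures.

For an instantaneous plane source, C(x,t) = M/(n_e·A·√(4πDt)) · exp(−(x−vt)²/(4Dt)), with n_e·A the pore (flow) area.
Plume center vt = 0.48 × 5.3 = 2.544 m, so the well at 1.9 m is 0.644 m upgradient of the peak.
√(4πDt) = 0.8940 m, giving peak height M/(n_e·A·√(4πDt)) = 1.2/(0.42 × 13 × 0.8940) = 0.2458 kg/m³.
(x−vt)²/(4Dt) = (-0.644)²/(4 × 0.012 × 5.3) = 1.630; exp(−1.630) = 0.1959.
C = 0.2458 × 0.1959 = 0.0482 kg/m³.

0.0482 kg/m³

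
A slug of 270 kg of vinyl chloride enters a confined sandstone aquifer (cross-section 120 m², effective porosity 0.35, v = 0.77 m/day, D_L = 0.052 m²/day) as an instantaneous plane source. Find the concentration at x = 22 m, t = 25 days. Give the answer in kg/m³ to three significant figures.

0.371 kg/m³

For an instantaneous plane source, C(x,t) = M/(n_e·A·√(4πDt)) · exp(−(x−vt)²/(4Dt)), with n_e·A the pore (flow) area.
Plume center vt = 0.77 × 25 = 19.25 m, so the well at 22 m is 2.75 m downgradient of the peak.
√(4πDt) = 4.042 m, giving peak height M/(n_e·A·√(4πDt)) = 270/(0.35 × 120 × 4.042) = 1.590 kg/m³.
(x−vt)²/(4Dt) = (2.75)²/(4 × 0.052 × 25) = 1.454; exp(−1.454) = 0.2336.
C = 1.590 × 0.2336 = 0.371 kg/m³.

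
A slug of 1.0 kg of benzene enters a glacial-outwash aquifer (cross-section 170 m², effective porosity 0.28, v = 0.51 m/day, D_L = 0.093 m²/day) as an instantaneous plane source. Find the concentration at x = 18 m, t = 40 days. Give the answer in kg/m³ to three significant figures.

For an instantaneous plane source, C(x,t) = M/(n_e·A·√(4πDt)) · exp(−(x−vt)²/(4Dt)), with n_e·A the pore (flow) area.
Plume center vt = 0.51 × 40 = 20.4 m, so the well at 18 m is 2.4 m upgradient of the peak.
√(4πDt) = 6.837 m, giving peak height M/(n_e·A·√(4πDt)) = 1.0/(0.28 × 170 × 6.837) = 0.003073 kg/m³.
(x−vt)²/(4Dt) = (-2.4)²/(4 × 0.093 × 40) = 0.3871; exp(−0.3871) = 0.6790.
C = 0.003073 × 0.6790 = 0.00209 kg/m³.

0.00209 kg/m³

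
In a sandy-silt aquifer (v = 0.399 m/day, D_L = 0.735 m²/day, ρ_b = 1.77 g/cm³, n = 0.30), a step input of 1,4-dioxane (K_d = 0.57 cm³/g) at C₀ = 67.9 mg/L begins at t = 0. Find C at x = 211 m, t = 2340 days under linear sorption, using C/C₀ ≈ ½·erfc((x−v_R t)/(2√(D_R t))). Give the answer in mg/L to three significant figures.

Retardation factor R = 1 + ρ_b·K_d/n = 1 + 1.77 × 0.57/0.30 = 4.363.
Sorption retards both mechanisms: v_R = v/R = 0.09145 m/day, D_R = D/R = 0.1685 m²/day.
v_R·t = 0.09145 × 2340 = 213.993 m; 2√(D_R t) = 39.71 m; argument = (211 − 213.993)/39.71 = -0.07537.
C = C₀ × ½·erfc(-0.07537) = 67.9 × 0.5424 = 36.8 mg/L.

36.8 mg/L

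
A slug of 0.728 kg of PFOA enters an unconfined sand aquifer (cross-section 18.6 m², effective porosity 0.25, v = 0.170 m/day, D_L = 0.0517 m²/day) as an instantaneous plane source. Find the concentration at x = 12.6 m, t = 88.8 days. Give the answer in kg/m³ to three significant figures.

For an instantaneous plane source, C(x,t) = M/(n_e·A·√(4πDt)) · exp(−(x−vt)²/(4Dt)), with n_e·A the pore (flow) area.
Plume center vt = 0.170 × 88.8 = 15.096 m, so the well at 12.6 m is 2.496 m upgradient of the peak.
√(4πDt) = 7.596 m, giving peak height M/(n_e·A·√(4πDt)) = 0.728/(0.25 × 18.6 × 7.596) = 0.02061 kg/m³.
(x−vt)²/(4Dt) = (-2.496)²/(4 × 0.0517 × 88.8) = 0.3393; exp(−0.3393) = 0.7123.
C = 0.02061 × 0.7123 = 0.0147 kg/m³.

0.0147 kg/m³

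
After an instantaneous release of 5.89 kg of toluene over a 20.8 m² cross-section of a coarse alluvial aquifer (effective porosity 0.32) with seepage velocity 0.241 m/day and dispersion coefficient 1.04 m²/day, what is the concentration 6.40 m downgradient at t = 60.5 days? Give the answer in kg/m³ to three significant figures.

For an instantaneous plane source, C(x,t) = M/(n_e·A·√(4πDt)) · exp(−(x−vt)²/(4Dt)), with n_e·A the pore (flow) area.
Plume center vt = 0.241 × 60.5 = 14.5805 m, so the well at 6.40 m is 8.1805 m upgradient of the peak.
√(4πDt) = 28.12 m, giving peak height M/(n_e·A·√(4πDt)) = 5.89/(0.32 × 20.8 × 28.12) = 0.03147 kg/m³.
(x−vt)²/(4Dt) = (-8.1805)²/(4 × 1.04 × 60.5) = 0.2659; exp(−0.2659) = 0.7665.
C = 0.03147 × 0.7665 = 0.0241 kg/m³.

0.0241 kg/m³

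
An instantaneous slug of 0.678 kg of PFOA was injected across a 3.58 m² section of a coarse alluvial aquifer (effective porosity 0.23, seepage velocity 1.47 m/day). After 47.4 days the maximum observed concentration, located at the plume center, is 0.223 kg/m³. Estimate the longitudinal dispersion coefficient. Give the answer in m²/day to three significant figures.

At the plume center C_max = M/(n_e·A·√(4πDt)), so D = M²/(4πt·(n_e·A·C_max)²).
n_e·A·C_max = 0.23 × 3.58 × 0.223 = 0.1836 kg/m.
D = 0.678²/(4π × 47.4 × 0.1836²) = 0.0229 m²/day.

0.0229 m²/day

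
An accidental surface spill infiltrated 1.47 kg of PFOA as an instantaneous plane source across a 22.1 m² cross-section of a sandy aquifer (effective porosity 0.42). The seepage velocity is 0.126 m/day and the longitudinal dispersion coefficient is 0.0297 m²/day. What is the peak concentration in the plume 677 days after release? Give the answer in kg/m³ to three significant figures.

0.00996 kg/m³

The peak of an instantaneous 1D plume sits at x = vt; there the Gaussian factor is 1 and C_max = M/(n_e·A·√(4πDt)), where n_e·A is the pore area the mass is dissolved in.
√(4πDt) = √(4π × 0.0297 × 677) = 15.90 m, so C_max = 1.47/(0.42 × 22.1 × 15.90) = 0.00996 kg/m³.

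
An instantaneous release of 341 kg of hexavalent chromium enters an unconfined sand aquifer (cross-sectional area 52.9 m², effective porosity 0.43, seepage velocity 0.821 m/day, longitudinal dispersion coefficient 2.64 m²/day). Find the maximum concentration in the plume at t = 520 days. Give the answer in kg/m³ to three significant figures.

0.114 kg/m³

The peak of an instantaneous 1D plume sits at x = vt; there the Gaussian factor is 1 and C_max = M/(n_e·A·√(4πDt)), where n_e·A is the pore area the mass is dissolved in.
√(4πDt) = √(4π × 2.64 × 520) = 131.3 m, so C_max = 341/(0.43 × 52.9 × 131.3) = 0.114 kg/m³.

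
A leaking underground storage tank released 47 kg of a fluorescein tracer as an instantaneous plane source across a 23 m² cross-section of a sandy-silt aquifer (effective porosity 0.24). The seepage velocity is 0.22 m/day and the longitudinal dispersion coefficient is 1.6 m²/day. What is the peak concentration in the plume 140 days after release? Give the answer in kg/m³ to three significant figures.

The peak of an instantaneous 1D plume sits at x = vt; there the Gaussian factor is 1 and C_max = M/(n_e·A·√(4πDt)), where n_e·A is the pore area the mass is dissolved in.
√(4πDt) = √(4π × 1.6 × 140) = 53.06 m, so C_max = 47/(0.24 × 23 × 53.06) = 0.160 kg/m³.

0.160 kg/m³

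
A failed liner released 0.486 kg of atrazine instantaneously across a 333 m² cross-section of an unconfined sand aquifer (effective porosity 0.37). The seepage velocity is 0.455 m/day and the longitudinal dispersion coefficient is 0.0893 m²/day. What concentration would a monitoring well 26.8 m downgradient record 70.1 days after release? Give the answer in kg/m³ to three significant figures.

For an instantaneous plane source, C(x,t) = M/(n_e·A·√(4πDt)) · exp(−(x−vt)²/(4Dt)), with n_e·A the pore (flow) area.
Plume center vt = 0.455 × 70.1 = 31.8955 m, so the well at 26.8 m is 5.0955 m upgradient of the peak.
√(4πDt) = 8.869 m, giving peak height M/(n_e·A·√(4πDt)) = 0.486/(0.37 × 333 × 8.869) = 0.0004447 kg/m³.
(x−vt)²/(4Dt) = (-5.0955)²/(4 × 0.0893 × 70.1) = 1.037; exp(−1.037) = 0.3545.
C = 0.0004447 × 0.3545 = 0.000158 kg/m³.

0.000158 kg/m³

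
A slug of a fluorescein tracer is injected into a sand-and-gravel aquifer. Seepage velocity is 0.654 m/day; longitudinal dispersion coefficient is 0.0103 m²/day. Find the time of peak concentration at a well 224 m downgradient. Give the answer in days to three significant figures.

342 days

For the 1D instantaneous-source solution, setting ∂C/∂t = 0 at fixed x gives v²t² + 2Dt − x² = 0, so t = (√(D² + v²x²) − D)/v².
√(D² + v²x²) = √(0.0103² + 0.654² × 224²) = 146.5; v² = 0.427716.
t = (146.5 − 0.0103)/0.427716 = 342 days (vs. the pure-advection estimate x/v = 343 d).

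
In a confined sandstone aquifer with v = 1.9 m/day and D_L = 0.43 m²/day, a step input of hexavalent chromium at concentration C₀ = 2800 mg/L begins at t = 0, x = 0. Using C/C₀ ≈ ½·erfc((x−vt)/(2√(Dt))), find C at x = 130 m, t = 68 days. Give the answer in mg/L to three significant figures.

1280 mg/L

For a continuous step input, C/C₀ ≈ ½·erfc((x−vt)/(2√(Dt))).
vt = 1.9 × 68 = 129.2 m and 2√(Dt) = 2√(0.43 × 68) = 10.81 m.
Argument (x−vt)/(2√(Dt)) = (130 − 129.2)/10.81 = 0.07401; ½·erfc(0.07401) = 0.4583.
C = 2800 × 0.4583 = 1280 mg/L.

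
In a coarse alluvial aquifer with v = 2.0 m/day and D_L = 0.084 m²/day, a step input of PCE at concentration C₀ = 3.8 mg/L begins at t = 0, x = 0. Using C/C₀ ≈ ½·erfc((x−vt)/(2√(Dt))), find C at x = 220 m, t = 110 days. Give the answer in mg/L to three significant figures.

For a continuous step input, C/C₀ ≈ ½·erfc((x−vt)/(2√(Dt))).
vt = 2.0 × 110 = 220 m and 2√(Dt) = 2√(0.084 × 110) = 6.079 m.
Argument (x−vt)/(2√(Dt)) = (220 − 220)/6.079 = 0; ½·erfc(0) = 0.5000.
C = 3.8 × 0.5000 = 1.90 mg/L.

1.90 mg/L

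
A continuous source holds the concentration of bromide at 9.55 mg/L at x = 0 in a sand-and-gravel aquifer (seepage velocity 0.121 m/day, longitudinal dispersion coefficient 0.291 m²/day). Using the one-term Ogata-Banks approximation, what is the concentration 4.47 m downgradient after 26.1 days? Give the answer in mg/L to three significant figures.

3.52 mg/L

For a continuous step input, C/C₀ ≈ ½·erfc((x−vt)/(2√(Dt))).
vt = 0.121 × 26.1 = 3.1581 m and 2√(Dt) = 2√(0.291 × 26.1) = 5.512 m.
Argument (x−vt)/(2√(Dt)) = (4.47 − 3.1581)/5.512 = 0.2380; ½·erfc(0.2380) = 0.3682.
C = 9.55 × 0.3682 = 3.52 mg/L.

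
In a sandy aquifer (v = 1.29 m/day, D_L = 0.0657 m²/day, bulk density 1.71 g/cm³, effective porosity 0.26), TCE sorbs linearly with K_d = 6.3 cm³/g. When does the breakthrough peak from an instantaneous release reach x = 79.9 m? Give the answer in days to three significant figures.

Retardation factor R = 1 + ρ_b·K_d/n = 1 + 1.71 × 6.3/0.26 = 42.43.
Sorption retards both mechanisms: v_R = v/R = 0.03040 m/day, D_R = D/R = 0.001548 m²/day.
Peak time from v_R²t² + 2D_R t − x² = 0: t = (√(D_R² + v_R²x²) − D_R)/v_R².
√(D_R² + v_R²x²) = √(0.001548² + 0.03040² × 79.9²) = 2.429; v_R² = 0.0009242.
t = (2.429 − 0.001548)/0.0009242 = 2630 days.

2630 days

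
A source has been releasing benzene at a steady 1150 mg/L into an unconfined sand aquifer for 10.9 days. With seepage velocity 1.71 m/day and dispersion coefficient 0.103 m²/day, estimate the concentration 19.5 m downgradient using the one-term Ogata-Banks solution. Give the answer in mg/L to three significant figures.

For a continuous step input, C/C₀ ≈ ½·erfc((x−vt)/(2√(Dt))).
vt = 1.71 × 10.9 = 18.639 m and 2√(Dt) = 2√(0.103 × 10.9) = 2.119 m.
Argument (x−vt)/(2√(Dt)) = (19.5 − 18.639)/2.119 = 0.4063; ½·erfc(0.4063) = 0.2828.
C = 1150 × 0.2828 = 325 mg/L.

325 mg/L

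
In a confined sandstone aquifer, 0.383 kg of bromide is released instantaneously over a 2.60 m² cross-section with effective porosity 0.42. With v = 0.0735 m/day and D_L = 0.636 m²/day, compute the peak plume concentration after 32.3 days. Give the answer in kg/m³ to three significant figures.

The peak of an instantaneous 1D plume sits at x = vt; there the Gaussian factor is 1 and C_max = M/(n_e·A·√(4πDt)), where n_e·A is the pore area the mass is dissolved in.
√(4πDt) = √(4π × 0.636 × 32.3) = 16.07 m, so C_max = 0.383/(0.42 × 2.60 × 16.07) = 0.0218 kg/m³.

0.0218 kg/m³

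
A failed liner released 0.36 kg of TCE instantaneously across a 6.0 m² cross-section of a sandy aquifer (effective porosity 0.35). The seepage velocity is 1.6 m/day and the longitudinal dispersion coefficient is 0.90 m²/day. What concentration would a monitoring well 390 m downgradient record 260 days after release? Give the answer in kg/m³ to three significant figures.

0.00154 kg/m³

For an instantaneous plane source, C(x,t) = M/(n_e·A·√(4πDt)) · exp(−(x−vt)²/(4Dt)), with n_e·A the pore (flow) area.
Plume center vt = 1.6 × 260 = 416 m, so the well at 390 m is 26 m upgradient of the peak.
√(4πDt) = 54.23 m, giving peak height M/(n_e·A·√(4πDt)) = 0.36/(0.35 × 6.0 × 54.23) = 0.003161 kg/m³.
(x−vt)²/(4Dt) = (-26)²/(4 × 0.90 × 260) = 0.7222; exp(−0.7222) = 0.4857.
C = 0.003161 × 0.4857 = 0.00154 kg/m³.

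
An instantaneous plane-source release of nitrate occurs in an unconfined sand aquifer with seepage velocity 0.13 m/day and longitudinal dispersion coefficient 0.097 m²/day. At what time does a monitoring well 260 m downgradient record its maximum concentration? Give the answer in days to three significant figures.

1990 days

For the 1D instantaneous-source solution, setting ∂C/∂t = 0 at fixed x gives v²t² + 2Dt − x² = 0, so t = (√(D² + v²x²) − D)/v².
√(D² + v²x²) = √(0.097² + 0.13² × 260²) = 33.80; v² = 0.0169.
t = (33.80 − 0.097)/0.0169 = 1990 days (vs. the pure-advection estimate x/v = 2000 d).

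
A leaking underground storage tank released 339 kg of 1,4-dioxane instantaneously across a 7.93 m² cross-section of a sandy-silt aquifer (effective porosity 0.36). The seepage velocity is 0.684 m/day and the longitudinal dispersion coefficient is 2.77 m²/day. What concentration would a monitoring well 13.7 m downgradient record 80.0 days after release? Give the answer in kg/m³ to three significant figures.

0.337 kg/m³

For an instantaneous plane source, C(x,t) = M/(n_e·A·√(4πDt)) · exp(−(x−vt)²/(4Dt)), with n_e·A the pore (flow) area.
Plume center vt = 0.684 × 80.0 = 54.72 m, so the well at 13.7 m is 41.02 m upgradient of the peak.
√(4πDt) = 52.77 m, giving peak height M/(n_e·A·√(4πDt)) = 339/(0.36 × 7.93 × 52.77) = 2.250 kg/m³.
(x−vt)²/(4Dt) = (-41.02)²/(4 × 2.77 × 80.0) = 1.898; exp(−1.898) = 0.1499.
C = 2.250 × 0.1499 = 0.337 kg/m³.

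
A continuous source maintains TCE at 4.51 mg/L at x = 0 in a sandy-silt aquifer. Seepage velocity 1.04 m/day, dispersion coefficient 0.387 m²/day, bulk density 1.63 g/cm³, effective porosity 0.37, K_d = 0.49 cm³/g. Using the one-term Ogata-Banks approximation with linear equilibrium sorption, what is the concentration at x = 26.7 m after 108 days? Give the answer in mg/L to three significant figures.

4.32 mg/L

Retardation factor R = 1 + ρ_b·K_d/n = 1 + 1.63 × 0.49/0.37 = 3.159.
Sorption retards both mechanisms: v_R = v/R = 0.3292 m/day, D_R = D/R = 0.1225 m²/day.
v_R·t = 0.3292 × 108 = 35.5536 m; 2√(D_R t) = 7.275 m; argument = (26.7 − 35.5536)/7.275 = -1.217.
C = C₀ × ½·erfc(-1.217) = 4.51 × 0.9574 = 4.32 mg/L.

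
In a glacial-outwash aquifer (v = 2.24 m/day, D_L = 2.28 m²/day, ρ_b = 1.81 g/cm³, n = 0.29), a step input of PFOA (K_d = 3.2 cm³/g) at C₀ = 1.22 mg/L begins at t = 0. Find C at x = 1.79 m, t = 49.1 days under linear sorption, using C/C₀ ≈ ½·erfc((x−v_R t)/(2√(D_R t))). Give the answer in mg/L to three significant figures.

Retardation factor R = 1 + ρ_b·K_d/n = 1 + 1.81 × 3.2/0.29 = 20.97.
Sorption retards both mechanisms: v_R = v/R = 0.1068 m/day, D_R = D/R = 0.1087 m²/day.
v_R·t = 0.1068 × 49.1 = 5.24388 m; 2√(D_R t) = 4.620 m; argument = (1.79 − 5.24388)/4.620 = -0.7476.
C = C₀ × ½·erfc(-0.7476) = 1.22 × 0.8548 = 1.04 mg/L.

1.04 mg/L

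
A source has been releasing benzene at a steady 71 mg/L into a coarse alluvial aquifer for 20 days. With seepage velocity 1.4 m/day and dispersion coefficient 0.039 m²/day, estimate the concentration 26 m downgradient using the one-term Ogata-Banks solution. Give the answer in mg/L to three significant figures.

For a continuous step input, C/C₀ ≈ ½·erfc((x−vt)/(2√(Dt))).
vt = 1.4 × 20 = 28 m and 2√(Dt) = 2√(0.039 × 20) = 1.766 m.
Argument (x−vt)/(2√(Dt)) = (26 − 28)/1.766 = -1.133; ½·erfc(-1.133) = 0.9455.
C = 71 × 0.9455 = 67.1 mg/L.

67.1 mg/L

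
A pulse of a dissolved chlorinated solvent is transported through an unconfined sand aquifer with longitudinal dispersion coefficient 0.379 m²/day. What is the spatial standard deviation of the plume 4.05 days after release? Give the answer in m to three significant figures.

1.75 m

Dispersive spreading gives a Gaussian with σ² = 2Dt; advection only shifts the center.
σ = √(2 × 0.379 × 4.05) = 1.75 m.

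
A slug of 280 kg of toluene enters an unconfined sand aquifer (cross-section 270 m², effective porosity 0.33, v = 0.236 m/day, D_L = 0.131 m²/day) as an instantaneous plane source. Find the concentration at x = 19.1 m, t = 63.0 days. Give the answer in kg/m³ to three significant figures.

0.179 kg/m³

For an instantaneous plane source, C(x,t) = M/(n_e·A·√(4πDt)) · exp(−(x−vt)²/(4Dt)), with n_e·A the pore (flow) area.
Plume center vt = 0.236 × 63.0 = 14.868 m, so the well at 19.1 m is 4.232 m downgradient of the peak.
√(4πDt) = 10.18 m, giving peak height M/(n_e·A·√(4πDt)) = 280/(0.33 × 270 × 10.18) = 0.3087 kg/m³.
(x−vt)²/(4Dt) = (4.232)²/(4 × 0.131 × 63.0) = 0.5425; exp(−0.5425) = 0.5813.
C = 0.3087 × 0.5813 = 0.179 kg/m³.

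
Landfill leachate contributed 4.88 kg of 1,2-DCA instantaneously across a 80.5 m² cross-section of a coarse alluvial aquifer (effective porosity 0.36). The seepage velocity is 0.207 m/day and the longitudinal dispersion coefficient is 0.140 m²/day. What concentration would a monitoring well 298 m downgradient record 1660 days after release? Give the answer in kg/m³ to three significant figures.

0.000332 kg/m³

For an instantaneous plane source, C(x,t) = M/(n_e·A·√(4πDt)) · exp(−(x−vt)²/(4Dt)), with n_e·A the pore (flow) area.
Plume center vt = 0.207 × 1660 = 343.62 m, so the well at 298 m is 45.62 m upgradient of the peak.
√(4πDt) = 54.04 m, giving peak height M/(n_e·A·√(4πDt)) = 4.88/(0.36 × 80.5 × 54.04) = 0.003116 kg/m³.
(x−vt)²/(4Dt) = (-45.62)²/(4 × 0.140 × 1660) = 2.239; exp(−2.239) = 0.1066.
C = 0.003116 × 0.1066 = 0.000332 kg/m³.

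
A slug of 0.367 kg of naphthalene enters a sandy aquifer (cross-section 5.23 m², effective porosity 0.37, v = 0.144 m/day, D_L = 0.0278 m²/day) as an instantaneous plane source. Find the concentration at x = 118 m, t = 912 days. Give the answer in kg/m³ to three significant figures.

0.00184 kg/m³

For an instantaneous plane source, C(x,t) = M/(n_e·A·√(4πDt)) · exp(−(x−vt)²/(4Dt)), with n_e·A the pore (flow) area.
Plume center vt = 0.144 × 912 = 131.328 m, so the well at 118 m is 13.328 m upgradient of the peak.
√(4πDt) = 17.85 m, giving peak height M/(n_e·A·√(4πDt)) = 0.367/(0.37 × 5.23 × 17.85) = 0.01062 kg/m³.
(x−vt)²/(4Dt) = (-13.328)²/(4 × 0.0278 × 912) = 1.752; exp(−1.752) = 0.1734.
C = 0.01062 × 0.1734 = 0.00184 kg/m³.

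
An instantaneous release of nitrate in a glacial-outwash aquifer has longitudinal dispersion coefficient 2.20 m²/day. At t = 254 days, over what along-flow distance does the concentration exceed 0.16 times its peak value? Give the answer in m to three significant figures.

The plume is Gaussian with σ = √(2Dt) = √(2 × 2.20 × 254) = 33.43 m.
C/C_peak = exp(−Δx²/(2σ²)) = 0.16 ⇒ Δx = σ·√(−2 ln 0.16) = 33.43 × 1.914 = 63.99 m.
Width = 2Δx = 128 m.

128 m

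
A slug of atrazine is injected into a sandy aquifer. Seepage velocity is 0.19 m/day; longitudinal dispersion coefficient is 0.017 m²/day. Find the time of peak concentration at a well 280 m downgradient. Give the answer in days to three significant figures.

1470 days

For the 1D instantaneous-source solution, setting ∂C/∂t = 0 at fixed x gives v²t² + 2Dt − x² = 0, so t = (√(D² + v²x²) − D)/v².
√(D² + v²x²) = √(0.017² + 0.19² × 280²) = 53.20; v² = 0.0361.
t = (53.20 − 0.017)/0.0361 = 1470 days (vs. the pure-advection estimate x/v = 1470 d).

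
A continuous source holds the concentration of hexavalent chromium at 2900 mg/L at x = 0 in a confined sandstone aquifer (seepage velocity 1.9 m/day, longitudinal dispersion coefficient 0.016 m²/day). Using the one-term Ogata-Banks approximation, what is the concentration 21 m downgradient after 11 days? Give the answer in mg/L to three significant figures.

For a continuous step input, C/C₀ ≈ ½·erfc((x−vt)/(2√(Dt))).
vt = 1.9 × 11 = 20.9 m and 2√(Dt) = 2√(0.016 × 11) = 0.8390 m.
Argument (x−vt)/(2√(Dt)) = (21 − 20.9)/0.8390 = 0.1192; ½·erfc(0.1192) = 0.4331.
C = 2900 × 0.4331 = 1260 mg/L.

1260 mg/L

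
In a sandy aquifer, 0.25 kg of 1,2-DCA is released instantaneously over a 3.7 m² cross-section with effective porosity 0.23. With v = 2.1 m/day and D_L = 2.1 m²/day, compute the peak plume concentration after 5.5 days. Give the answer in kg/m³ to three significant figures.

The peak of an instantaneous 1D plume sits at x = vt; there the Gaussian factor is 1 and C_max = M/(n_e·A·√(4πDt)), where n_e·A is the pore area the mass is dissolved in.
√(4πDt) = √(4π × 2.1 × 5.5) = 12.05 m, so C_max = 0.25/(0.23 × 3.7 × 12.05) = 0.0244 kg/m³.

0.0244 kg/m³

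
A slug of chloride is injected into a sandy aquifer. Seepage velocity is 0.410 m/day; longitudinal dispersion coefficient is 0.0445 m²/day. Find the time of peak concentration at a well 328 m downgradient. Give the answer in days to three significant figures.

For the 1D instantaneous-source solution, setting ∂C/∂t = 0 at fixed x gives v²t² + 2Dt − x² = 0, so t = (√(D² + v²x²) − D)/v².
√(D² + v²x²) = √(0.0445² + 0.410² × 328²) = 134.5; v² = 0.1681.
t = (134.5 − 0.0445)/0.1681 = 800 days (vs. the pure-advection estimate x/v = 800 d).

800 days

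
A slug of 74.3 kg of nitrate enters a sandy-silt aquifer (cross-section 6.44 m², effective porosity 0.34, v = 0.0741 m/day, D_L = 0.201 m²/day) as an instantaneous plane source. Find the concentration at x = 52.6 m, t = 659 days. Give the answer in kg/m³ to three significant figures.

For an instantaneous plane source, C(x,t) = M/(n_e·A·√(4πDt)) · exp(−(x−vt)²/(4Dt)), with n_e·A the pore (flow) area.
Plume center vt = 0.0741 × 659 = 48.8319 m, so the well at 52.6 m is 3.7681 m downgradient of the peak.
√(4πDt) = 40.80 m, giving peak height M/(n_e·A·√(4πDt)) = 74.3/(0.34 × 6.44 × 40.80) = 0.8317 kg/m³.
(x−vt)²/(4Dt) = (3.7681)²/(4 × 0.201 × 659) = 0.02680; exp(−0.02680) = 0.9736.
C = 0.8317 × 0.9736 = 0.810 kg/m³.

0.810 kg/m³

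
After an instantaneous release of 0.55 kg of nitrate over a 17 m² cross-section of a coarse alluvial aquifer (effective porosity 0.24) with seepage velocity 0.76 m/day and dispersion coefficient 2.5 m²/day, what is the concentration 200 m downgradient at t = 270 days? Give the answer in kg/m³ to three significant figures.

0.00145 kg/m³

For an instantaneous plane source, C(x,t) = M/(n_e·A·√(4πDt)) · exp(−(x−vt)²/(4Dt)), with n_e·A the pore (flow) area.
Plume center vt = 0.76 × 270 = 205.2 m, so the well at 200 m is 5.2 m upgradient of the peak.
√(4πDt) = 92.10 m, giving peak height M/(n_e·A·√(4πDt)) = 0.55/(0.24 × 17 × 92.10) = 0.001464 kg/m³.
(x−vt)²/(4Dt) = (-5.2)²/(4 × 2.5 × 270) = 0.01001; exp(−0.01001) = 0.9900.
C = 0.001464 × 0.9900 = 0.00145 kg/m³.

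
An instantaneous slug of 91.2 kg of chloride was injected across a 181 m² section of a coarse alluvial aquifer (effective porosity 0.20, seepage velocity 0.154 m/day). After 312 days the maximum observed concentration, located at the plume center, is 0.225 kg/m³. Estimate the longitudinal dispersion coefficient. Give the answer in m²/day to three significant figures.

0.0320 m²/day

At the plume center C_max = M/(n_e·A·√(4πDt)), so D = M²/(4πt·(n_e·A·C_max)²).
n_e·A·C_max = 0.20 × 181 × 0.225 = 8.145 kg/m.
D = 91.2²/(4π × 312 × 8.145²) = 0.0320 m²/day.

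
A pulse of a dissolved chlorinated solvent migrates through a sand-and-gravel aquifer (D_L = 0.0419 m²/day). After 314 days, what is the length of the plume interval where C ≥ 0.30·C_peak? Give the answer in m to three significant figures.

15.9 m

The plume is Gaussian with σ = √(2Dt) = √(2 × 0.0419 × 314) = 5.130 m.
C/C_peak = exp(−Δx²/(2σ²)) = 0.30 ⇒ Δx = σ·√(−2 ln 0.30) = 5.130 × 1.552 = 7.962 m.
Width = 2Δx = 15.9 m.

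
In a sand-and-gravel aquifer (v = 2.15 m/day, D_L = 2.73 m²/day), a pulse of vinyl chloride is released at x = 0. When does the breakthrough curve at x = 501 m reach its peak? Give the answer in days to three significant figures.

232 days

For the 1D instantaneous-source solution, setting ∂C/∂t = 0 at fixed x gives v²t² + 2Dt − x² = 0, so t = (√(D² + v²x²) − D)/v².
√(D² + v²x²) = √(2.73² + 2.15² × 501²) = 1077; v² = 4.6225.
t = (1077 − 2.73)/4.6225 = 232 days (vs. the pure-advection estimate x/v = 233 d).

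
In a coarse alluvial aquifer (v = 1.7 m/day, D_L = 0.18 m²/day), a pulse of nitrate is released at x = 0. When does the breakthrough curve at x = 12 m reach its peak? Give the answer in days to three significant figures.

7.00 days

For the 1D instantaneous-source solution, setting ∂C/∂t = 0 at fixed x gives v²t² + 2Dt − x² = 0, so t = (√(D² + v²x²) − D)/v².
√(D² + v²x²) = √(0.18² + 1.7² × 12²) = 20.40; v² = 2.89.
t = (20.40 − 0.18)/2.89 = 7.00 days (vs. the pure-advection estimate x/v = 7.06 d).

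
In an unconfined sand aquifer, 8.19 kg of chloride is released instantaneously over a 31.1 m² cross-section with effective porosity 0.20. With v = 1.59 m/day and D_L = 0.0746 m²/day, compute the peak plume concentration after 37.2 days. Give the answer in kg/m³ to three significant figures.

0.223 kg/m³

The peak of an instantaneous 1D plume sits at x = vt; there the Gaussian factor is 1 and C_max = M/(n_e·A·√(4πDt)), where n_e·A is the pore area the mass is dissolved in.
√(4πDt) = √(4π × 0.0746 × 37.2) = 5.905 m, so C_max = 8.19/(0.20 × 31.1 × 5.905) = 0.223 kg/m³.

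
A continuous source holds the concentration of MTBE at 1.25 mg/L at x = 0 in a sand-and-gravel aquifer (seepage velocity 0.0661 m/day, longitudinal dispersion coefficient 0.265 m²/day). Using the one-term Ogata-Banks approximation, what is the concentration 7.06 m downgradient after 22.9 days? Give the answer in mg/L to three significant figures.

For a continuous step input, C/C₀ ≈ ½·erfc((x−vt)/(2√(Dt))).
vt = 0.0661 × 22.9 = 1.51369 m and 2√(Dt) = 2√(0.265 × 22.9) = 4.927 m.
Argument (x−vt)/(2√(Dt)) = (7.06 − 1.51369)/4.927 = 1.126; ½·erfc(1.126) = 0.05565.
C = 1.25 × 0.05565 = 0.0696 mg/L.

0.0696 mg/L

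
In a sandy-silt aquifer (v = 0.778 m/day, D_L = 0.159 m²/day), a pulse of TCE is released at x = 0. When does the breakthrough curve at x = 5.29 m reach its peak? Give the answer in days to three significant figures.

For the 1D instantaneous-source solution, setting ∂C/∂t = 0 at fixed x gives v²t² + 2Dt − x² = 0, so t = (√(D² + v²x²) − D)/v².
√(D² + v²x²) = √(0.159² + 0.778² × 5.29²) = 4.119; v² = 0.605284.
t = (4.119 − 0.159)/0.605284 = 6.54 days (vs. the pure-advection estimate x/v = 6.80 d).

6.54 days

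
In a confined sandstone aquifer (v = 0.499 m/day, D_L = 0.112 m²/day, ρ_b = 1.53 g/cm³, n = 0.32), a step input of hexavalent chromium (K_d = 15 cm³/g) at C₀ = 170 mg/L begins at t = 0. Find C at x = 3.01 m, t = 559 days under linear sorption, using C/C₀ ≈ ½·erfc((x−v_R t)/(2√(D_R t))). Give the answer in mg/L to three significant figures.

Retardation factor R = 1 + ρ_b·K_d/n = 1 + 1.53 × 15/0.32 = 72.72.
Sorption retards both mechanisms: v_R = v/R = 0.006862 m/day, D_R = D/R = 0.001540 m²/day.
v_R·t = 0.006862 × 559 = 3.835858 m; 2√(D_R t) = 1.856 m; argument = (3.01 − 3.835858)/1.856 = -0.4450.
C = C₀ × ½·erfc(-0.4450) = 170 × 0.7354 = 125 mg/L.

125 mg/L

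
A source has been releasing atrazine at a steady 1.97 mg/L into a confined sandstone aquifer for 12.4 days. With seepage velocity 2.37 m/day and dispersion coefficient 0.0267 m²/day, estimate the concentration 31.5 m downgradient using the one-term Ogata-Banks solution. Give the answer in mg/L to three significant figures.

0.00931 mg/L

For a continuous step input, C/C₀ ≈ ½·erfc((x−vt)/(2√(Dt))).
vt = 2.37 × 12.4 = 29.388 m and 2√(Dt) = 2√(0.0267 × 12.4) = 1.151 m.
Argument (x−vt)/(2√(Dt)) = (31.5 − 29.388)/1.151 = 1.835; ½·erfc(1.835) = 0.004728.
C = 1.97 × 0.004728 = 0.00931 mg/L.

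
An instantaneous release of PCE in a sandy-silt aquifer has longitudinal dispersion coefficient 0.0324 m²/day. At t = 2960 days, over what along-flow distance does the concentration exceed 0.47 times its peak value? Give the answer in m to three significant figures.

34.0 m

The plume is Gaussian with σ = √(2Dt) = √(2 × 0.0324 × 2960) = 13.85 m.
C/C_peak = exp(−Δx²/(2σ²)) = 0.47 ⇒ Δx = σ·√(−2 ln 0.47) = 13.85 × 1.229 = 17.02 m.
Width = 2Δx = 34.0 m.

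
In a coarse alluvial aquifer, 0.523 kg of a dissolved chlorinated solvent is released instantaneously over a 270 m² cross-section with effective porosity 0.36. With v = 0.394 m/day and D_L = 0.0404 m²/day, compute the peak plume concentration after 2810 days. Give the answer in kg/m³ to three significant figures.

0.000142 kg/m³

The peak of an instantaneous 1D plume sits at x = vt; there the Gaussian factor is 1 and C_max = M/(n_e·A·√(4πDt)), where n_e·A is the pore area the mass is dissolved in.
√(4πDt) = √(4π × 0.0404 × 2810) = 37.77 m, so C_max = 0.523/(0.36 × 270 × 37.77) = 0.000142 kg/m³.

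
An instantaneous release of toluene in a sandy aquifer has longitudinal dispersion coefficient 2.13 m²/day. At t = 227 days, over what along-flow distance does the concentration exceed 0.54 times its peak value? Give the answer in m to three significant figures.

The plume is Gaussian with σ = √(2Dt) = √(2 × 2.13 × 227) = 31.10 m.
C/C_peak = exp(−Δx²/(2σ²)) = 0.54 ⇒ Δx = σ·√(−2 ln 0.54) = 31.10 × 1.110 = 34.52 m.
Width = 2Δx = 69.0 m.

69.0 m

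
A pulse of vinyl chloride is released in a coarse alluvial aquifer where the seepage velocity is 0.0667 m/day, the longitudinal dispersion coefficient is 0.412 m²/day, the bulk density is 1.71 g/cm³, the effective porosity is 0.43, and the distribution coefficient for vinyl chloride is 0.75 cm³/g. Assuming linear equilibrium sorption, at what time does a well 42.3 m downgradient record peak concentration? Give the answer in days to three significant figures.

2180 days

Retardation factor R = 1 + ρ_b·K_d/n = 1 + 1.71 × 0.75/0.43 = 3.983.
Sorption retards both mechanisms: v_R = v/R = 0.01675 m/day, D_R = D/R = 0.1034 m²/day.
Peak time from v_R²t² + 2D_R t − x² = 0: t = (√(D_R² + v_R²x²) − D_R)/v_R².
√(D_R² + v_R²x²) = √(0.1034² + 0.01675² × 42.3²) = 0.7160; v_R² = 0.0002806.
t = (0.7160 − 0.1034)/0.0002806 = 2180 days.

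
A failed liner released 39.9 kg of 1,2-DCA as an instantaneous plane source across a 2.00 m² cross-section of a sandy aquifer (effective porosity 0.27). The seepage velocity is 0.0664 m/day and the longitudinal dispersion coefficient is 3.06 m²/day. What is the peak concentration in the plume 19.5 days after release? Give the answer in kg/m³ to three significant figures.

The peak of an instantaneous 1D plume sits at x = vt; there the Gaussian factor is 1 and C_max = M/(n_e·A·√(4πDt)), where n_e·A is the pore area the mass is dissolved in.
√(4πDt) = √(4π × 3.06 × 19.5) = 27.38 m, so C_max = 39.9/(0.27 × 2.00 × 27.38) = 2.70 kg/m³.

2.70 kg/m³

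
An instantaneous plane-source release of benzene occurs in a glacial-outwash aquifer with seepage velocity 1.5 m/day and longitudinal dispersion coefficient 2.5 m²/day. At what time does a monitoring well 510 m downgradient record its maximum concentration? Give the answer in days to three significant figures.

For the 1D instantaneous-source solution, setting ∂C/∂t = 0 at fixed x gives v²t² + 2Dt − x² = 0, so t = (√(D² + v²x²) − D)/v².
√(D² + v²x²) = √(2.5² + 1.5² × 510²) = 765.0; v² = 2.25.
t = (765.0 − 2.5)/2.25 = 339 days (vs. the pure-advection estimate x/v = 340 d).

339 days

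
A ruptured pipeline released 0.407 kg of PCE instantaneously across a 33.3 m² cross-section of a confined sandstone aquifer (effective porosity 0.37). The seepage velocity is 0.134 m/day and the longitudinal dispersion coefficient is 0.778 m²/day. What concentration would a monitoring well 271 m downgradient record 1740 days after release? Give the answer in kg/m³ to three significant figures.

0.000194 kg/m³

For an instantaneous plane source, C(x,t) = M/(n_e·A·√(4πDt)) · exp(−(x−vt)²/(4Dt)), with n_e·A the pore (flow) area.
Plume center vt = 0.134 × 1740 = 233.16 m, so the well at 271 m is 37.84 m downgradient of the peak.
√(4πDt) = 130.4 m, giving peak height M/(n_e·A·√(4πDt)) = 0.407/(0.37 × 33.3 × 130.4) = 0.0002533 kg/m³.
(x−vt)²/(4Dt) = (37.84)²/(4 × 0.778 × 1740) = 0.2644; exp(−0.2644) = 0.7677.
C = 0.0002533 × 0.7677 = 0.000194 kg/m³.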